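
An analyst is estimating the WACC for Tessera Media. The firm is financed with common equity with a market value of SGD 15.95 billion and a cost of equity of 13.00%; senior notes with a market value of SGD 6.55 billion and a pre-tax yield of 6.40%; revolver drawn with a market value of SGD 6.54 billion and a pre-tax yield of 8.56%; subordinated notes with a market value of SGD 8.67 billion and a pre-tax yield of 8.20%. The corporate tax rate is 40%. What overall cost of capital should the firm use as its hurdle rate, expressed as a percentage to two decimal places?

Total capital V = 15.95 + 6.55 + 6.54 + 8.67 = 37.71.
Equity: weight = 15.95/37.71 = 0.4230; cost = 13%.
Senior notes: weight = 6.55/37.71 = 0.1737; after-tax cost = 6.4% × (1 − 40%) = 3.8400%.
Revolver drawn: weight = 6.54/37.71 = 0.1734; after-tax cost = 8.56% × (1 − 40%) = 5.1360%.
Subordinated notes: weight = 8.67/37.71 = 0.2299; after-tax cost = 8.2% × (1 − 40%) = 4.9200%.
WACC = 0.4230 × 13.0000% + 0.1737 × 3.8400% + 0.1734 × 5.1360% + 0.2299 × 4.9200% = 8.1874%.

8.19%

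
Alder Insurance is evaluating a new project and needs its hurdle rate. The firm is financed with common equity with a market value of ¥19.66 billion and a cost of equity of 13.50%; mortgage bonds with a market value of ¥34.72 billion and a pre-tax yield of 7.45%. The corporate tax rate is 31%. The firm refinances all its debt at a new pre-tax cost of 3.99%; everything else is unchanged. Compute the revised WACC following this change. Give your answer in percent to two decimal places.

After the change:
Total capital V = 19.66 + 34.72 = 54.38.
Equity: weight = 19.66/54.38 = 0.3615; cost = 13.5%.
Mortgage bonds: weight = 34.72/54.38 = 0.6385; after-tax cost = 3.99% × (1 − 31%) = 2.7531%.
WACC = 0.3615 × 13.5000% + 0.6385 × 2.7531% = 6.6384%.

6.64%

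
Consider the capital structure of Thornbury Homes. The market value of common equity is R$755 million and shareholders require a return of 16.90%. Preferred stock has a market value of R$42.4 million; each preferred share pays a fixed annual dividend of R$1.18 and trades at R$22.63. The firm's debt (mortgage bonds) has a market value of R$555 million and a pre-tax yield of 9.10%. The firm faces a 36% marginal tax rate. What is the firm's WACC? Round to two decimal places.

11.99%

Cost of preferred: Rp = 1.18 / 22.63 = 5.2143%.
Total capital V = 755 + 42.4 + 555 = 1352.4.
Equity: weight = 755/1352.4 = 0.5583; cost = 16.9%.
Preferred: weight = 42.4/1352.4 = 0.0314; cost = 5.2143%.
Mortgage bonds: weight = 555/1352.4 = 0.4104; after-tax cost = 9.1% × (1 − 36%) = 5.8240%.
WACC = 0.5583 × 16.9000% + 0.0314 × 5.2143% + 0.4104 × 5.8240% = 11.9882%.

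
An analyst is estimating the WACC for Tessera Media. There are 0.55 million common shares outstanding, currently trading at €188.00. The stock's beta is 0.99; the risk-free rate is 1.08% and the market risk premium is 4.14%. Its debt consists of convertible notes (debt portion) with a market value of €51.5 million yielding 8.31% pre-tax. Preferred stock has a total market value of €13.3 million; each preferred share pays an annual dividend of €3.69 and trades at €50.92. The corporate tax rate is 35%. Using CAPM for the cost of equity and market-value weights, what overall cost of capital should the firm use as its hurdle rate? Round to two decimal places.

Cost of equity via CAPM: Re = 1.08% + 0.99 × 4.14% = 5.1786%.
Cost of preferred: Rp = 3.69 / 50.92 = 7.2467%.
Market value of equity E = 188.0 × 0.55m = 103.4m.
Total capital V = 103.4 + 13.3 + 51.5 = 168.2.
Equity: weight = 103.4/168.2 = 0.6147; cost = 5.1786%.
Preferred: weight = 13.3/168.2 = 0.0791; cost = 7.2467%.
Convertible notes (debt portion): weight = 51.5/168.2 = 0.3062; after-tax cost = 8.31% × (1 − 35%) = 5.4015%.
WACC = 0.6147 × 5.1786% + 0.0791 × 7.2467% + 0.3062 × 5.4015% = 5.4104%.

5.41%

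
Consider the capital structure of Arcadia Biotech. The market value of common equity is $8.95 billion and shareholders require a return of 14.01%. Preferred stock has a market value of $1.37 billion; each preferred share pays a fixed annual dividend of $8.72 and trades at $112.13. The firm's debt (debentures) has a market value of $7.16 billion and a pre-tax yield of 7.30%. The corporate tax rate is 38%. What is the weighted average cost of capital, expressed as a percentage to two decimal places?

9.64%

Cost of preferred: Rp = 8.72 / 112.13 = 7.7767%.
Total capital V = 8.95 + 1.37 + 7.16 = 17.48.
Equity: weight = 8.95/17.48 = 0.5120; cost = 14.01%.
Preferred: weight = 1.37/17.48 = 0.0784; cost = 7.7767%.
Debentures: weight = 7.16/17.48 = 0.4096; after-tax cost = 7.3% × (1 − 38%) = 4.5260%.
WACC = 0.5120 × 14.0100% + 0.0784 × 7.7767% + 0.4096 × 4.5260% = 9.6367%.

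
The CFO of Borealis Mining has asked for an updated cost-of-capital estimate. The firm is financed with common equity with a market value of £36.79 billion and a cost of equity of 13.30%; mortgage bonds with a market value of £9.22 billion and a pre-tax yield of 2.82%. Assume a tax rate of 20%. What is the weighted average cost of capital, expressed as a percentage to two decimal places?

11.09%

Total capital V = 36.79 + 9.22 = 46.01.
Equity: weight = 36.79/46.01 = 0.7996; cost = 13.3%.
Mortgage bonds: weight = 9.22/46.01 = 0.2004; after-tax cost = 2.82% × (1 − 20%) = 2.2560%.
WACC = 0.7996 × 13.3000% + 0.2004 × 2.2560% = 11.0869%.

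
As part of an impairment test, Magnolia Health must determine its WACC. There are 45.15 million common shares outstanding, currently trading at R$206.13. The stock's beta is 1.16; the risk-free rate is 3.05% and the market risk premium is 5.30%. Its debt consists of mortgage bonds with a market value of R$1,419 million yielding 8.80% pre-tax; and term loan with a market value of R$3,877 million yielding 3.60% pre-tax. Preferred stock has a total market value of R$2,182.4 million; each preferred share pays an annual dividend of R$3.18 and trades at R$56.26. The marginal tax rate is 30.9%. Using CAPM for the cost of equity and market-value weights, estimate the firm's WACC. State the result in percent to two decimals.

6.92%

Cost of equity via CAPM: Re = 3.05% + 1.16 × 5.3% = 9.1980%.
Cost of preferred: Rp = 3.18 / 56.26 = 5.6523%.
Market value of equity E = 206.13 × 45.15m = 9306.7695m.
Total capital V = 9306.7695 + 2182.4 + 1419 + 3877 = 16785.1695.
Equity: weight = 9306.7695/16785.1695 = 0.5545; cost = 9.198%.
Preferred: weight = 2182.4/16785.1695 = 0.1300; cost = 5.6523%.
Mortgage bonds: weight = 1419/16785.1695 = 0.0845; after-tax cost = 8.8% × (1 − 30.9%) = 6.0808%.
Term loan: weight = 3877/16785.1695 = 0.2310; after-tax cost = 3.6% × (1 − 30.9%) = 2.4876%.
WACC = 0.5545 × 9.1980% + 0.1300 × 5.6523% + 0.0845 × 6.0808% + 0.2310 × 2.4876% = 6.9235%.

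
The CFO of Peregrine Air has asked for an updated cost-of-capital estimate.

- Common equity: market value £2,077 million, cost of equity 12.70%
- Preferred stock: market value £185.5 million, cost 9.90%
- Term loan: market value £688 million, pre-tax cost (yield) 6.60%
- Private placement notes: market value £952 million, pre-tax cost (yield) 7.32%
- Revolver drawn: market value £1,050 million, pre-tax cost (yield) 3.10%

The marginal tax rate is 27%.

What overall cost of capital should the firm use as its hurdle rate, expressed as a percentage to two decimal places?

Total capital V = 2077 + 185.5 + 688 + 952 + 1050 = 4952.5.
Equity: weight = 2077/4952.5 = 0.4194; cost = 12.7%.
Preferred: weight = 185.5/4952.5 = 0.0375; cost = 9.9%.
Term loan: weight = 688/4952.5 = 0.1389; after-tax cost = 6.6% × (1 − 27%) = 4.8180%.
Private placement notes: weight = 952/4952.5 = 0.1922; after-tax cost = 7.32% × (1 − 27%) = 5.3436%.
Revolver drawn: weight = 1050/4952.5 = 0.2120; after-tax cost = 3.1% × (1 − 27%) = 2.2630%.
WACC = 0.4194 × 12.7000% + 0.0375 × 9.9000% + 0.1389 × 4.8180% + 0.1922 × 5.3436% + 0.2120 × 2.2630% = 7.8733%.

7.87%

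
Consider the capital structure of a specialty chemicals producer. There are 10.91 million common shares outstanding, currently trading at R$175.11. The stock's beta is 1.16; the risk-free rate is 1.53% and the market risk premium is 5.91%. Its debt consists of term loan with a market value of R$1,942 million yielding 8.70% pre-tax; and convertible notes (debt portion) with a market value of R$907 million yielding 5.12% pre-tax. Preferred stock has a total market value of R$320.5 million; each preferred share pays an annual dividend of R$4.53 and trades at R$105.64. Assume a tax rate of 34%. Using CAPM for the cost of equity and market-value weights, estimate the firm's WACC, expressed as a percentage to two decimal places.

6.22%

Cost of equity via CAPM: Re = 1.53% + 1.16 × 5.91% = 8.3856%.
Cost of preferred: Rp = 4.53 / 105.64 = 4.2881%.
Market value of equity E = 175.11 × 10.91m = 1910.4501m.
Total capital V = 1910.4501 + 320.5 + 1942 + 907 = 5079.9501.
Equity: weight = 1910.4501/5079.9501 = 0.3761; cost = 8.3856%.
Preferred: weight = 320.5/5079.9501 = 0.0631; cost = 4.2881%.
Term loan: weight = 1942/5079.9501 = 0.3823; after-tax cost = 8.7% × (1 − 34%) = 5.7420%.
Convertible notes (debt portion): weight = 907/5079.9501 = 0.1785; after-tax cost = 5.12% × (1 − 34%) = 3.3792%.
WACC = 0.3761 × 8.3856% + 0.0631 × 4.2881% + 0.3823 × 5.7420% + 0.1785 × 3.3792% = 6.2226%.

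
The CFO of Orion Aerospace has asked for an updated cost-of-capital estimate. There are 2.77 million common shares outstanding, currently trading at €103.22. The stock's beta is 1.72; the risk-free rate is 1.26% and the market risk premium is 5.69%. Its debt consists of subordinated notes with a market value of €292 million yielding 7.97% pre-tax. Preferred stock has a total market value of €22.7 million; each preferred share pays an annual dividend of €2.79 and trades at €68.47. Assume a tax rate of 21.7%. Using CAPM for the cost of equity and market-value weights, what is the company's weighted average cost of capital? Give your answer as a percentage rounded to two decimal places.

Cost of equity via CAPM: Re = 1.26% + 1.72 × 5.69% = 11.0468%.
Cost of preferred: Rp = 2.79 / 68.47 = 4.0748%.
Market value of equity E = 103.22 × 2.77m = 285.9194m.
Total capital V = 285.9194 + 22.7 + 292 = 600.6194.
Equity: weight = 285.9194/600.6194 = 0.4760; cost = 11.0468%.
Preferred: weight = 22.7/600.6194 = 0.0378; cost = 4.0748%.
Subordinated notes: weight = 292/600.6194 = 0.4862; after-tax cost = 7.97% × (1 − 21.7%) = 6.2405%.
WACC = 0.4760 × 11.0468% + 0.0378 × 4.0748% + 0.4862 × 6.2405% = 8.4466%.

8.45%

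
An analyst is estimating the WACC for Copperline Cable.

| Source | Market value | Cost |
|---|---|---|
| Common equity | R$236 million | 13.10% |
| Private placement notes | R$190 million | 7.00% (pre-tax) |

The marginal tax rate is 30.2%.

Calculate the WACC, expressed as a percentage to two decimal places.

Total capital V = 236 + 190 = 426.
Equity: weight = 236/426 = 0.5540; cost = 13.1%.
Private placement notes: weight = 190/426 = 0.4460; after-tax cost = 7% × (1 − 30.2%) = 4.8860%.
WACC = 0.5540 × 13.1000% + 0.4460 × 4.8860% = 9.4365%.

9.44%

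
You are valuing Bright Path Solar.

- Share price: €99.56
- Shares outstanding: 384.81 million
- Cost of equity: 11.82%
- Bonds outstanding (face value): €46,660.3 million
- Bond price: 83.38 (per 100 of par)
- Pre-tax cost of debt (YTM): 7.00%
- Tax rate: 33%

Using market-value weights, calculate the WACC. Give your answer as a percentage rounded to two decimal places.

Market value of equity E = 99.56 × 384.81m = 38311.6836m. Market value of debt D = 46660.3m × 83.38/100 = 38905.35814m.
Total capital V = 38311.6836 + 38905.35814 = 77217.04174.
Equity: weight = 38311.6836/77217.04174 = 0.4962; cost = 11.82%.
Bonds outstanding: weight = 38905.35814/77217.04174 = 0.5038; after-tax cost = 7% × (1 − 33%) = 4.6900%.
WACC = 0.4962 × 11.8200% + 0.5038 × 4.6900% = 8.2276%.

8.23%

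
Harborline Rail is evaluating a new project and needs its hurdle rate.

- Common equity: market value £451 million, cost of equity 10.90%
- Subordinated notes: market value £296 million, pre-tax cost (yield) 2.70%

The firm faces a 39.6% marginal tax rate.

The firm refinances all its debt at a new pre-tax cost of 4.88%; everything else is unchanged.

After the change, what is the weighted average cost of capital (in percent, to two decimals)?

After the change:
Total capital V = 451 + 296 = 747.
Equity: weight = 451/747 = 0.6037; cost = 10.9%.
Subordinated notes: weight = 296/747 = 0.3963; after-tax cost = 4.88% × (1 − 39.6%) = 2.9475%.
WACC = 0.6037 × 10.9000% + 0.3963 × 2.9475% = 7.7488%.

7.75%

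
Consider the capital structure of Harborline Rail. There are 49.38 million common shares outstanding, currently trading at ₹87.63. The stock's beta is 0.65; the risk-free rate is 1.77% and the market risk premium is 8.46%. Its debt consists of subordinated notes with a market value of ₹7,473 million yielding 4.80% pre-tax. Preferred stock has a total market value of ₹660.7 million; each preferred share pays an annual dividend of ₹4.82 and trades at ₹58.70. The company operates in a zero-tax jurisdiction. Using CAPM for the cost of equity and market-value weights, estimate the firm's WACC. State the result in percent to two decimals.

5.84%

Cost of equity via CAPM: Re = 1.77% + 0.65 × 8.46% = 7.2690%.
Cost of preferred: Rp = 4.82 / 58.7 = 8.2112%.
Market value of equity E = 87.63 × 49.38m = 4327.1694m.
Total capital V = 4327.1694 + 660.7 + 7473 = 12460.8694.
Equity: weight = 4327.1694/12460.8694 = 0.3473; cost = 7.269%.
Preferred: weight = 660.7/12460.8694 = 0.0530; cost = 8.2112%.
Subordinated notes: weight = 7473/12460.8694 = 0.5997; after-tax cost = 4.8% × (1 − 0%) = 4.8000%.
WACC = 0.3473 × 7.2690% + 0.0530 × 8.2112% + 0.5997 × 4.8000% = 5.8383%.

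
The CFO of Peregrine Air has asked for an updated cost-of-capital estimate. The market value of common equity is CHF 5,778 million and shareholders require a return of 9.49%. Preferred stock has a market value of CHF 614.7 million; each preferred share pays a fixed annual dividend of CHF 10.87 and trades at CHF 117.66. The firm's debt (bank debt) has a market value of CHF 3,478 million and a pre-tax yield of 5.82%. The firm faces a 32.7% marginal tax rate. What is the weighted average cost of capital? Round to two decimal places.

7.51%

Cost of preferred: Rp = 10.87 / 117.66 = 9.2385%.
Total capital V = 5778 + 614.7 + 3478 = 9870.7.
Equity: weight = 5778/9870.7 = 0.5854; cost = 9.49%.
Preferred: weight = 614.7/9870.7 = 0.0623; cost = 9.2385%.
Bank debt: weight = 3478/9870.7 = 0.3524; after-tax cost = 5.82% × (1 − 32.7%) = 3.9169%.
WACC = 0.5854 × 9.4900% + 0.0623 × 9.2385% + 0.3524 × 3.9169% = 7.5106%.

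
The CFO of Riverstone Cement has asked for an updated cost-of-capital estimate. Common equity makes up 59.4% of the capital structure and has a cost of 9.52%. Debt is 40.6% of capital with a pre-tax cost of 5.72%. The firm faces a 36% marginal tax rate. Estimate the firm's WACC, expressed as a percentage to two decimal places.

After-tax cost of debt = 5.72% × (1 − 36%) = 3.6608%.
WACC = 0.594 × 9.5200% + 0.406 × 3.6608% = 7.1412%.

7.14%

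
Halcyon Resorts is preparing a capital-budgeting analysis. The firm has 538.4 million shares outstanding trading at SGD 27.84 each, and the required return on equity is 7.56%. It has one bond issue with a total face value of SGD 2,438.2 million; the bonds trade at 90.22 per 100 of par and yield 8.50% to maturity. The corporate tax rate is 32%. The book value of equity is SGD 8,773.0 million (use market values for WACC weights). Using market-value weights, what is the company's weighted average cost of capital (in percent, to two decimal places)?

Market value of equity E = 27.84 × 538.4m = 14989.056m. Market value of debt D = 2438.2m × 90.22/100 = 2199.74404m.
Total capital V = 14989.056 + 2199.74404 = 17188.80004.
Equity: weight = 14989.056/17188.80004 = 0.8720; cost = 7.56%.
Bonds outstanding: weight = 2199.74404/17188.80004 = 0.1280; after-tax cost = 8.5% × (1 − 32%) = 5.7800%.
WACC = 0.8720 × 7.5600% + 0.1280 × 5.7800% = 7.3322%.

7.33%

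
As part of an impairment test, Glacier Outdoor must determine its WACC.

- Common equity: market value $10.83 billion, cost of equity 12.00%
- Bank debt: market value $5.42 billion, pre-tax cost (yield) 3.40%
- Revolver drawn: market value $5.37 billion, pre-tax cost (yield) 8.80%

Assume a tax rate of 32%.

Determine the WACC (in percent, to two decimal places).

Total capital V = 10.83 + 5.42 + 5.37 = 21.62.
Equity: weight = 10.83/21.62 = 0.5009; cost = 12%.
Bank debt: weight = 5.42/21.62 = 0.2507; after-tax cost = 3.4% × (1 − 32%) = 2.3120%.
Revolver drawn: weight = 5.37/21.62 = 0.2484; after-tax cost = 8.8% × (1 − 32%) = 5.9840%.
WACC = 0.5009 × 12.0000% + 0.2507 × 2.3120% + 0.2484 × 5.9840% = 8.0770%.

8.08%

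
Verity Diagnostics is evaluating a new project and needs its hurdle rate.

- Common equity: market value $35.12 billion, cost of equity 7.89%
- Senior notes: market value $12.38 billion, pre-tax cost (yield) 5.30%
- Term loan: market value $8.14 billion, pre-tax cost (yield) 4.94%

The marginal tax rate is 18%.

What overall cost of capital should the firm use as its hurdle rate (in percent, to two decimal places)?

Total capital V = 35.12 + 12.38 + 8.14 = 55.64.
Equity: weight = 35.12/55.64 = 0.6312; cost = 7.89%.
Senior notes: weight = 12.38/55.64 = 0.2225; after-tax cost = 5.3% × (1 − 18%) = 4.3460%.
Term loan: weight = 8.14/55.64 = 0.1463; after-tax cost = 4.94% × (1 − 18%) = 4.0508%.
WACC = 0.6312 × 7.8900% + 0.2225 × 4.3460% + 0.1463 × 4.0508% = 6.5398%.

6.54%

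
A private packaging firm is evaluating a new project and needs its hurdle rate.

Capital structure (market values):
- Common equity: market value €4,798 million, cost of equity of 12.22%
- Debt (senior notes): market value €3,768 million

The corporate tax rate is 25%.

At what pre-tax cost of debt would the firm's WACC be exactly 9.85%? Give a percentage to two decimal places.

9.11%

Total capital V = 4798 + 3768 = 8566.
Equity weight = 4798/8566 = 0.5601.
Senior notes weight = 3768/8566 = 0.4399.
Equity contribution = 0.5601 × 12.22% = 6.8447%.
Remaining for debt = 9.85% − 6.8447% = 3.0053%.
Rd × (1 − 25%) × 0.4399 = 3.0053%  ⇒  Rd = 9.1095%.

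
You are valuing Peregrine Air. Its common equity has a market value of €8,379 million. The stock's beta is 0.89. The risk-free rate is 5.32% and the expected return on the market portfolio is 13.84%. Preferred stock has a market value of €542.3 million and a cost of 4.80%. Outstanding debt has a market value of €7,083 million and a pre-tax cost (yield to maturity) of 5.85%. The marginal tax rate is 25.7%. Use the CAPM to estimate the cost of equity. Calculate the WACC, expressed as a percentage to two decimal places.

Market risk premium = 13.84% − 5.32% = 8.52%.
Cost of equity via CAPM: Re = 5.32% + 0.89 × 8.52% = 12.9028%.
Total capital V = 8379 + 542.3 + 7083 = 16004.3.
Equity: weight = 8379/16004.3 = 0.5235; cost = 12.9028%.
Preferred: weight = 542.3/16004.3 = 0.0339; cost = 4.8%.
Debt: weight = 7083/16004.3 = 0.4426; after-tax cost = 5.85% × (1 − 25.7%) = 4.3465%.
WACC = 0.5235 × 12.9028% + 0.0339 × 4.8000% + 0.4426 × 4.3465% = 8.8415%.

8.84%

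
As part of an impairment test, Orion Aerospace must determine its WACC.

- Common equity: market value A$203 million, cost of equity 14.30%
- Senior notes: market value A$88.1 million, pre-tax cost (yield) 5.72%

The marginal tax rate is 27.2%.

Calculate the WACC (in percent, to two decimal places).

Total capital V = 203 + 88.1 = 291.1.
Equity: weight = 203/291.1 = 0.6974; cost = 14.3%.
Senior notes: weight = 88.1/291.1 = 0.3026; after-tax cost = 5.72% × (1 − 27.2%) = 4.1642%.
WACC = 0.6974 × 14.3000% + 0.3026 × 4.1642% = 11.2324%.

11.23%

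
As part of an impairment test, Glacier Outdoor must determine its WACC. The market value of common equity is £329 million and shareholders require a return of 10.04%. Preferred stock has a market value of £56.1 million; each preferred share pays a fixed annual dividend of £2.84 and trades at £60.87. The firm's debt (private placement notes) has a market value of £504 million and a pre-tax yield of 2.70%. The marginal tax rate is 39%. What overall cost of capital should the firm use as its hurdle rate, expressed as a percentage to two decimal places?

Cost of preferred: Rp = 2.84 / 60.87 = 4.6657%.
Total capital V = 329 + 56.1 + 504 = 889.1.
Equity: weight = 329/889.1 = 0.3700; cost = 10.04%.
Preferred: weight = 56.1/889.1 = 0.0631; cost = 4.6657%.
Private placement notes: weight = 504/889.1 = 0.5669; after-tax cost = 2.7% × (1 − 39%) = 1.6470%.
WACC = 0.3700 × 10.0400% + 0.0631 × 4.6657% + 0.5669 × 1.6470% = 4.9432%.

4.94%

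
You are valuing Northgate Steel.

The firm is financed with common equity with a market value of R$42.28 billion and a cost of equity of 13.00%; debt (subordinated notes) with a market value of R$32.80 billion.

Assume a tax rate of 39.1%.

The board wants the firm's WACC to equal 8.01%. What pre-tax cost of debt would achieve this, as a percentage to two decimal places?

Total capital V = 42.28 + 32.8 = 75.08.
Equity weight = 42.28/75.08 = 0.5631.
Subordinated notes weight = 32.8/75.08 = 0.4369.
Equity contribution = 0.5631 × 13% = 7.3207%.
Remaining for debt = 8.01% − 7.3207% = 0.6893%.
Rd × (1 − 39.1%) × 0.4369 = 0.6893%  ⇒  Rd = 2.5908%.

2.59%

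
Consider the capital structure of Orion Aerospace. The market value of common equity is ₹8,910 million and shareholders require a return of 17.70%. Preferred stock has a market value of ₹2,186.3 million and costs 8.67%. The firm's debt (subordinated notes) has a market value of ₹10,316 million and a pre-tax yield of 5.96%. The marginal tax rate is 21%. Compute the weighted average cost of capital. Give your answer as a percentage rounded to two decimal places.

10.52%

Total capital V = 8910 + 2186.3 + 10316 = 21412.3.
Equity: weight = 8910/21412.3 = 0.4161; cost = 17.7%.
Preferred: weight = 2186.3/21412.3 = 0.1021; cost = 8.67%.
Subordinated notes: weight = 10316/21412.3 = 0.4818; after-tax cost = 5.96% × (1 − 21%) = 4.7084%.
WACC = 0.4161 × 17.7000% + 0.1021 × 8.6700% + 0.4818 × 4.7084% = 10.5189%.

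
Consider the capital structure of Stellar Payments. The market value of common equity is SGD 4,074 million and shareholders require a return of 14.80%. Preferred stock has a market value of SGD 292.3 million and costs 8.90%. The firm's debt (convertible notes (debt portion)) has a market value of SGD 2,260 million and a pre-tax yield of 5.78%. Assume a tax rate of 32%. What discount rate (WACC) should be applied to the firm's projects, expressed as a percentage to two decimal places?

Total capital V = 4074 + 292.3 + 2260 = 6626.3.
Equity: weight = 4074/6626.3 = 0.6148; cost = 14.8%.
Preferred: weight = 292.3/6626.3 = 0.0441; cost = 8.9%.
Convertible notes (debt portion): weight = 2260/6626.3 = 0.3411; after-tax cost = 5.78% × (1 − 32%) = 3.9304%.
WACC = 0.6148 × 14.8000% + 0.0441 × 8.9000% + 0.3411 × 3.9304% = 10.8325%.

10.83%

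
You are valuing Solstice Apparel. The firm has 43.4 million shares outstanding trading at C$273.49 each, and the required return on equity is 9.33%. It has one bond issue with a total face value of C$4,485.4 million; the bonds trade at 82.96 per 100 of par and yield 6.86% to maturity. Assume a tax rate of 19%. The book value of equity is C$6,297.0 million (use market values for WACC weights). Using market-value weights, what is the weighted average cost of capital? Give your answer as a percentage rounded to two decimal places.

8.43%

Market value of equity E = 273.49 × 43.4m = 11869.466m. Market value of debt D = 4485.4m × 82.96/100 = 3721.08784m.
Total capital V = 11869.466 + 3721.08784 = 15590.55384.
Equity: weight = 11869.466/15590.55384 = 0.7613; cost = 9.33%.
Bonds outstanding: weight = 3721.08784/15590.55384 = 0.2387; after-tax cost = 6.86% × (1 − 19%) = 5.5566%.
WACC = 0.7613 × 9.3300% + 0.2387 × 5.5566% = 8.4294%.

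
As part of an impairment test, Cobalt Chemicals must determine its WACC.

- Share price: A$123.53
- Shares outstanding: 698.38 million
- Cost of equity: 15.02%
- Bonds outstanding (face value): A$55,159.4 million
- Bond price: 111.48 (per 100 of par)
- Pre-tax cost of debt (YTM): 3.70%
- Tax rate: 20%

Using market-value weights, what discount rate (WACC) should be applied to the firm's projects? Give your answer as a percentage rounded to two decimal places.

10.00%

Market value of equity E = 123.53 × 698.38m = 86270.8814m. Market value of debt D = 55159.4m × 111.48/100 = 61491.69912m.
Total capital V = 86270.8814 + 61491.69912 = 147762.58052.
Equity: weight = 86270.8814/147762.58052 = 0.5838; cost = 15.02%.
Bonds outstanding: weight = 61491.69912/147762.58052 = 0.4162; after-tax cost = 3.7% × (1 − 20%) = 2.9600%.
WACC = 0.5838 × 15.0200% + 0.4162 × 2.9600% = 10.0012%.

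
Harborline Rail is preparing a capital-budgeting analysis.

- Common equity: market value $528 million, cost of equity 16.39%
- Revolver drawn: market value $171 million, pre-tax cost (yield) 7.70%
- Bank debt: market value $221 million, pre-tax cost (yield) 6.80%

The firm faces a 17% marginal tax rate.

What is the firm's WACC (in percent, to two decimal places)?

Total capital V = 528 + 171 + 221 = 920.
Equity: weight = 528/920 = 0.5739; cost = 16.39%.
Revolver drawn: weight = 171/920 = 0.1859; after-tax cost = 7.7% × (1 − 17%) = 6.3910%.
Bank debt: weight = 221/920 = 0.2402; after-tax cost = 6.8% × (1 − 17%) = 5.6440%.
WACC = 0.5739 × 16.3900% + 0.1859 × 6.3910% + 0.2402 × 5.6440% = 11.9501%.

11.95%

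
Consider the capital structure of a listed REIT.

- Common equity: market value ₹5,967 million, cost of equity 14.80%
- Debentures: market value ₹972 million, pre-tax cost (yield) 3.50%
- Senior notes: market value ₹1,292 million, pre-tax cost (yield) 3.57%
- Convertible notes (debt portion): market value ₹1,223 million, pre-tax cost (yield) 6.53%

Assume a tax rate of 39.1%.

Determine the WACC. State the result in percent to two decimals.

10.37%

Total capital V = 5967 + 972 + 1292 + 1223 = 9454.
Equity: weight = 5967/9454 = 0.6312; cost = 14.8%.
Debentures: weight = 972/9454 = 0.1028; after-tax cost = 3.5% × (1 − 39.1%) = 2.1315%.
Senior notes: weight = 1292/9454 = 0.1367; after-tax cost = 3.57% × (1 − 39.1%) = 2.1741%.
Convertible notes (debt portion): weight = 1223/9454 = 0.1294; after-tax cost = 6.53% × (1 − 39.1%) = 3.9768%.
WACC = 0.6312 × 14.8000% + 0.1028 × 2.1315% + 0.1367 × 2.1741% + 0.1294 × 3.9768% = 10.3719%.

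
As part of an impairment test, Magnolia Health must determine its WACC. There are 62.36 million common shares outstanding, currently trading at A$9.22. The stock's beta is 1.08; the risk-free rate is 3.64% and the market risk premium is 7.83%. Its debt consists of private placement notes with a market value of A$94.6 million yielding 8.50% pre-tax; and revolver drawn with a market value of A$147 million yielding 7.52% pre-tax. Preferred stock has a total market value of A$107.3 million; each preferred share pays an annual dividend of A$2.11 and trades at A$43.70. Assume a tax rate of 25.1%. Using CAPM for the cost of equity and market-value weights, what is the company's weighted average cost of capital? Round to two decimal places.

9.64%

Cost of equity via CAPM: Re = 3.64% + 1.08 × 7.83% = 12.0964%.
Cost of preferred: Rp = 2.11 / 43.7 = 4.8284%.
Market value of equity E = 9.22 × 62.36m = 574.9592m.
Total capital V = 574.9592 + 107.3 + 94.6 + 147 = 923.8592.
Equity: weight = 574.9592/923.8592 = 0.6223; cost = 12.0964%.
Preferred: weight = 107.3/923.8592 = 0.1161; cost = 4.8284%.
Private placement notes: weight = 94.6/923.8592 = 0.1024; after-tax cost = 8.5% × (1 − 25.1%) = 6.3665%.
Revolver drawn: weight = 147/923.8592 = 0.1591; after-tax cost = 7.52% × (1 − 25.1%) = 5.6325%.
WACC = 0.6223 × 12.0964% + 0.1161 × 4.8284% + 0.1024 × 6.3665% + 0.1591 × 5.6325% = 9.6370%.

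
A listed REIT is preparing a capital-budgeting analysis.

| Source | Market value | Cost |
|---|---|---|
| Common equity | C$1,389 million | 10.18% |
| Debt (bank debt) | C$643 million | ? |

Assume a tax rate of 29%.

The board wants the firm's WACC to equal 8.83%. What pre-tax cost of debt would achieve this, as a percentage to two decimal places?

8.33%

Total capital V = 1389 + 643 = 2032.
Equity weight = 1389/2032 = 0.6836.
Bank debt weight = 643/2032 = 0.3164.
Equity contribution = 0.6836 × 10.18% = 6.9587%.
Remaining for debt = 8.83% − 6.9587% = 1.8713%.
Rd × (1 − 29%) × 0.3164 = 1.8713%  ⇒  Rd = 8.3292%.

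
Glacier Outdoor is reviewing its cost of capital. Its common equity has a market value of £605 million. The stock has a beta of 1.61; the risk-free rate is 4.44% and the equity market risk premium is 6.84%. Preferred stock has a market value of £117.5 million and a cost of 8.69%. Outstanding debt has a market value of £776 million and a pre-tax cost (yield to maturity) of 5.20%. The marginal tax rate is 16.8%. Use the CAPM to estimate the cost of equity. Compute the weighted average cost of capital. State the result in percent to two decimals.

Cost of equity via CAPM: Re = 4.44% + 1.61 × 6.84% = 15.4524%.
Total capital V = 605 + 117.5 + 776 = 1498.5.
Equity: weight = 605/1498.5 = 0.4037; cost = 15.4524%.
Preferred: weight = 117.5/1498.5 = 0.0784; cost = 8.69%.
Debt: weight = 776/1498.5 = 0.5179; after-tax cost = 5.2% × (1 − 16.8%) = 4.3264%.
WACC = 0.4037 × 15.4524% + 0.0784 × 8.6900% + 0.5179 × 4.3264% = 9.1605%.

9.16%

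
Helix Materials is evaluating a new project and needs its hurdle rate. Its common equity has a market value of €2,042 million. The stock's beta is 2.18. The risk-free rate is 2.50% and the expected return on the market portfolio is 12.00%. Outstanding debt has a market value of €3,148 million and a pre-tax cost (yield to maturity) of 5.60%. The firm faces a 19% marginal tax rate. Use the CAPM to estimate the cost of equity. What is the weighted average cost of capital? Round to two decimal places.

Market risk premium = 12.0% − 2.5% = 9.5%.
Cost of equity via CAPM: Re = 2.5% + 2.18 × 9.5% = 23.2100%.
Total capital V = 2042 + 3148 = 5190.
Equity: weight = 2042/5190 = 0.3934; cost = 23.21%.
Debt: weight = 3148/5190 = 0.6066; after-tax cost = 5.6% × (1 − 19%) = 4.5360%.
WACC = 0.3934 × 23.2100% + 0.6066 × 4.5360% = 11.8833%.

11.88%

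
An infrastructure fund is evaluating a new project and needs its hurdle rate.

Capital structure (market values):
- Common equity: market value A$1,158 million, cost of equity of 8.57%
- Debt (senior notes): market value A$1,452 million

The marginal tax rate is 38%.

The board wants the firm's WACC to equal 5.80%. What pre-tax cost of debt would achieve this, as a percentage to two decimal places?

5.79%

Total capital V = 1158 + 1452 = 2610.
Equity weight = 1158/2610 = 0.4437.
Senior notes weight = 1452/2610 = 0.5563.
Equity contribution = 0.4437 × 8.57% = 3.8023%.
Remaining for debt = 5.8% − 3.8023% = 1.9977%.
Rd × (1 − 38%) × 0.5563 = 1.9977%  ⇒  Rd = 5.7917%.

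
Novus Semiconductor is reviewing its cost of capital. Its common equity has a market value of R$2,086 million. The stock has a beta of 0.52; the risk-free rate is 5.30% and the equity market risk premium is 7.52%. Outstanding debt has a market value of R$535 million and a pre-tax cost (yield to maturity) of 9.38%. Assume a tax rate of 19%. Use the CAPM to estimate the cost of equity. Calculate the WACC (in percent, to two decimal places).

8.88%

Cost of equity via CAPM: Re = 5.3% + 0.52 × 7.52% = 9.2104%.
Total capital V = 2086 + 535 = 2621.
Equity: weight = 2086/2621 = 0.7959; cost = 9.2104%.
Debt: weight = 535/2621 = 0.2041; after-tax cost = 9.38% × (1 − 19%) = 7.5978%.
WACC = 0.7959 × 9.2104% + 0.2041 × 7.5978% = 8.8812%.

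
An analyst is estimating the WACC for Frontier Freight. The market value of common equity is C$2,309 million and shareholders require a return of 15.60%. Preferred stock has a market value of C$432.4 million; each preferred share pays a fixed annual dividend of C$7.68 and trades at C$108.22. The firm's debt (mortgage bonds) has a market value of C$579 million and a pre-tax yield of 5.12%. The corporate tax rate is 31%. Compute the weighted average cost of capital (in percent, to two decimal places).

12.39%

Cost of preferred: Rp = 7.68 / 108.22 = 7.0967%.
Total capital V = 2309 + 432.4 + 579 = 3320.4.
Equity: weight = 2309/3320.4 = 0.6954; cost = 15.6%.
Preferred: weight = 432.4/3320.4 = 0.1302; cost = 7.0967%.
Mortgage bonds: weight = 579/3320.4 = 0.1744; after-tax cost = 5.12% × (1 − 31%) = 3.5328%.
WACC = 0.6954 × 15.6000% + 0.1302 × 7.0967% + 0.1744 × 3.5328% = 12.3884%.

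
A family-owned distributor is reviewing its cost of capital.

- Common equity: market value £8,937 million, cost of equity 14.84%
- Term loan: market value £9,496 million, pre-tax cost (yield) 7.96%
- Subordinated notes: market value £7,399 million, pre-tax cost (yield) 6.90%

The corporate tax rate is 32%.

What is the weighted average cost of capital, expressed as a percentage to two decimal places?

8.47%

Total capital V = 8937 + 9496 + 7399 = 25832.
Equity: weight = 8937/25832 = 0.3460; cost = 14.84%.
Term loan: weight = 9496/25832 = 0.3676; after-tax cost = 7.96% × (1 − 32%) = 5.4128%.
Subordinated notes: weight = 7399/25832 = 0.2864; after-tax cost = 6.9% × (1 − 32%) = 4.6920%.
WACC = 0.3460 × 14.8400% + 0.3676 × 5.4128% + 0.2864 × 4.6920% = 8.4678%.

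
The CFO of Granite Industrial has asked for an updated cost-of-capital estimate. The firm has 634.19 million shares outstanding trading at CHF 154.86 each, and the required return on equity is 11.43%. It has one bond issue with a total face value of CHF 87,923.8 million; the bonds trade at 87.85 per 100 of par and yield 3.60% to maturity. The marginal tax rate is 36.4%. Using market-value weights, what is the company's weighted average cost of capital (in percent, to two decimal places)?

7.41%

Market value of equity E = 154.86 × 634.19m = 98210.6634m. Market value of debt D = 87923.8m × 87.85/100 = 77241.0583m.
Total capital V = 98210.6634 + 77241.0583 = 175451.7217.
Equity: weight = 98210.6634/175451.7217 = 0.5598; cost = 11.43%.
Bonds outstanding: weight = 77241.0583/175451.7217 = 0.4402; after-tax cost = 3.6% × (1 − 36.4%) = 2.2896%.
WACC = 0.5598 × 11.4300% + 0.4402 × 2.2896% = 7.4060%.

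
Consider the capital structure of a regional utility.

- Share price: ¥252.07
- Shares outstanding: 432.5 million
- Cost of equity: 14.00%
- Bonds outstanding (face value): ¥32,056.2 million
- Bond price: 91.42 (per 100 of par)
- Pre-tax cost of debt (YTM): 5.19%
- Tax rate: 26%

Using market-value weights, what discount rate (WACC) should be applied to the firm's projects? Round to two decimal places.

11.85%

Market value of equity E = 252.07 × 432.5m = 109020.275m. Market value of debt D = 32056.2m × 91.42/100 = 29305.77804m.
Total capital V = 109020.275 + 29305.77804 = 138326.05304.
Equity: weight = 109020.275/138326.05304 = 0.7881; cost = 14%.
Bonds outstanding: weight = 29305.77804/138326.05304 = 0.2119; after-tax cost = 5.19% × (1 − 26%) = 3.8406%.
WACC = 0.7881 × 14.0000% + 0.2119 × 3.8406% = 11.8476%.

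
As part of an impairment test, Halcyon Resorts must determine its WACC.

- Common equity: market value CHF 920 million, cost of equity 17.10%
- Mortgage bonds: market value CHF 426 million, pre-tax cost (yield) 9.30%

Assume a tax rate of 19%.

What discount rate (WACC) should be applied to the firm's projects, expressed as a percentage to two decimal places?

14.07%

Total capital V = 920 + 426 = 1346.
Equity: weight = 920/1346 = 0.6835; cost = 17.1%.
Mortgage bonds: weight = 426/1346 = 0.3165; after-tax cost = 9.3% × (1 − 19%) = 7.5330%.
WACC = 0.6835 × 17.1000% + 0.3165 × 7.5330% = 14.0721%.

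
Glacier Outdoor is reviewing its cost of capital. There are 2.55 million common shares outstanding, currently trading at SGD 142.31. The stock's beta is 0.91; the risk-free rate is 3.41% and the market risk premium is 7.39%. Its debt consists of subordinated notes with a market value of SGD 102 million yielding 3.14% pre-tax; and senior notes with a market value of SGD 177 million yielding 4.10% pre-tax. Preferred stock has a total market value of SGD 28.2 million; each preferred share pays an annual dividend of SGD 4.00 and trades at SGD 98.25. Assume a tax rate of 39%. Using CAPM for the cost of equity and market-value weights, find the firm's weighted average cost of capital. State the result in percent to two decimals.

6.61%

Cost of equity via CAPM: Re = 3.41% + 0.91 × 7.39% = 10.1349%.
Cost of preferred: Rp = 4.0 / 98.25 = 4.0712%.
Market value of equity E = 142.31 × 2.55m = 362.8905m.
Total capital V = 362.8905 + 28.2 + 102 + 177 = 670.0905.
Equity: weight = 362.8905/670.0905 = 0.5416; cost = 10.1349%.
Preferred: weight = 28.2/670.0905 = 0.0421; cost = 4.0712%.
Subordinated notes: weight = 102/670.0905 = 0.1522; after-tax cost = 3.14% × (1 − 39%) = 1.9154%.
Senior notes: weight = 177/670.0905 = 0.2641; after-tax cost = 4.1% × (1 − 39%) = 2.5010%.
WACC = 0.5416 × 10.1349% + 0.0421 × 4.0712% + 0.1522 × 1.9154% + 0.2641 × 2.5010% = 6.6121%.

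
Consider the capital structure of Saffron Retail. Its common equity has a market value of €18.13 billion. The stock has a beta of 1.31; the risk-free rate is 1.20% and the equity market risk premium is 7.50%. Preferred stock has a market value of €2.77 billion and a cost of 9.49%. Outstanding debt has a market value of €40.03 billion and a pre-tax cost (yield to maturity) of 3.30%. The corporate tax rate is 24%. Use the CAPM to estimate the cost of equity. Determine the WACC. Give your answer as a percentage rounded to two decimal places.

5.36%

Cost of equity via CAPM: Re = 1.2% + 1.31 × 7.5% = 11.0250%.
Total capital V = 18.13 + 2.77 + 40.03 = 60.93.
Equity: weight = 18.13/60.93 = 0.2976; cost = 11.025%.
Preferred: weight = 2.77/60.93 = 0.0455; cost = 9.49%.
Debt: weight = 40.03/60.93 = 0.6570; after-tax cost = 3.3% × (1 − 24%) = 2.5080%.
WACC = 0.2976 × 11.0250% + 0.0455 × 9.4900% + 0.6570 × 2.5080% = 5.3597%.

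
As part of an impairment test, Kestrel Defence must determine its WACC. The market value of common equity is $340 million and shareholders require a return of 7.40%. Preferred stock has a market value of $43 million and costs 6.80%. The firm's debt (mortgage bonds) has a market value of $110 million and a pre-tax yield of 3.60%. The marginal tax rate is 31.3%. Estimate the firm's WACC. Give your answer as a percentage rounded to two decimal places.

6.25%

Total capital V = 340 + 43 + 110 = 493.
Equity: weight = 340/493 = 0.6897; cost = 7.4%.
Preferred: weight = 43/493 = 0.0872; cost = 6.8%.
Mortgage bonds: weight = 110/493 = 0.2231; after-tax cost = 3.6% × (1 − 31.3%) = 2.4732%.
WACC = 0.6897 × 7.4000% + 0.0872 × 6.8000% + 0.2231 × 2.4732% = 6.2484%.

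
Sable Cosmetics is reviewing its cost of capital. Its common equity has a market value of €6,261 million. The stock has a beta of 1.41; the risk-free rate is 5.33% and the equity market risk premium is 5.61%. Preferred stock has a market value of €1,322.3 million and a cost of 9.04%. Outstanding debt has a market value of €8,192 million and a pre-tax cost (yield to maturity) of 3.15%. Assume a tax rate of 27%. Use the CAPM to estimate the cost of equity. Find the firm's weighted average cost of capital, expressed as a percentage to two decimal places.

Cost of equity via CAPM: Re = 5.33% + 1.41 × 5.61% = 13.2401%.
Total capital V = 6261 + 1322.3 + 8192 = 15775.3.
Equity: weight = 6261/15775.3 = 0.3969; cost = 13.2401%.
Preferred: weight = 1322.3/15775.3 = 0.0838; cost = 9.04%.
Debt: weight = 8192/15775.3 = 0.5193; after-tax cost = 3.15% × (1 − 27%) = 2.2995%.
WACC = 0.3969 × 13.2401% + 0.0838 × 9.0400% + 0.5193 × 2.2995% = 7.2067%.

7.21%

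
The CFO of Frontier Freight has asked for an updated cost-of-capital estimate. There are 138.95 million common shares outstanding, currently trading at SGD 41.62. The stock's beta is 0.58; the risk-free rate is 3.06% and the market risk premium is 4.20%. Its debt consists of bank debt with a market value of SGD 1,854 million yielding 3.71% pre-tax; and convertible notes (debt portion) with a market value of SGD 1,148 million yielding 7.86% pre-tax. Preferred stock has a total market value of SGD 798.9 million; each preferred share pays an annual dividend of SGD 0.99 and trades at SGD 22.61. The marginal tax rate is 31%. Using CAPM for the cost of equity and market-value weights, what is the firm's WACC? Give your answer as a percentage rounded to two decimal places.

4.83%

Cost of equity via CAPM: Re = 3.06% + 0.58 × 4.2% = 5.4960%.
Cost of preferred: Rp = 0.99 / 22.61 = 4.3786%.
Market value of equity E = 41.62 × 138.95m = 5783.099m.
Total capital V = 5783.099 + 798.9 + 1854 + 1148 = 9583.999.
Equity: weight = 5783.099/9583.999 = 0.6034; cost = 5.496%.
Preferred: weight = 798.9/9583.999 = 0.0834; cost = 4.3786%.
Bank debt: weight = 1854/9583.999 = 0.1934; after-tax cost = 3.71% × (1 − 31%) = 2.5599%.
Convertible notes (debt portion): weight = 1148/9583.999 = 0.1198; after-tax cost = 7.86% × (1 − 31%) = 5.4234%.
WACC = 0.6034 × 5.4960% + 0.0834 × 4.3786% + 0.1934 × 2.5599% + 0.1198 × 5.4234% = 4.8262%.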